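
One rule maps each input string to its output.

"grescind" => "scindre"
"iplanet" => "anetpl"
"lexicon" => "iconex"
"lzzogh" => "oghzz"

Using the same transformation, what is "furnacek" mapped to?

nacekur

Each output is the input with this applied: delete the first character, then move the first 2 characters to the end (rotate left by 2).
On "furnacek" that produces "nacekur".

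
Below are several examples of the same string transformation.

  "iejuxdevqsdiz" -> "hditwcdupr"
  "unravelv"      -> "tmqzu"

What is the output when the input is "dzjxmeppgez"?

cyiwldoo

Looking at the pairs, the operation is to shift every letter 1 place backward in the alphabet (wrapping around), then delete the last 3 characters.
Working it through for "dzjxmeppgez": intermediate "cyiwldoofdy", final "cyiwldoo".
(Check on "iejuxdevqsdiz": → "hditwcduprchy" → "hditwcdupr" ✓)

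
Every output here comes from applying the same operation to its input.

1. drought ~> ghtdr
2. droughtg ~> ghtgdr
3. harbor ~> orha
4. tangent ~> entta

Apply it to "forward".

Rule — move the first 2 characters to the end (rotate left by 2), then delete the first 2 characters.
"forward" → "ardfo".
(Check on "harbor": → "rborha" → "orha" ✓)

ardfo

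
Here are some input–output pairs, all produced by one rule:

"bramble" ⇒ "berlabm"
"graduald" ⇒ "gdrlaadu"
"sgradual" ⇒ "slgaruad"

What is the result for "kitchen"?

kniethc

The transformation: take characters alternately from the front and the back (1st, last, 2nd, 2nd-last, ...).
So "kitchen" becomes "kniethc".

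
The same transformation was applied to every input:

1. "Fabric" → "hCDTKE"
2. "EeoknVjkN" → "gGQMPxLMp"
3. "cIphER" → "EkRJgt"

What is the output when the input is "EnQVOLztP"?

What's happening: flip the case of every letter, then shift every letter 2 places forward in the alphabet (wrapping around).
For "EnQVOLztP", step one produces "eNqvolZTp"; step two turns that into "gPsxqnBVr".

gPsxqnBVr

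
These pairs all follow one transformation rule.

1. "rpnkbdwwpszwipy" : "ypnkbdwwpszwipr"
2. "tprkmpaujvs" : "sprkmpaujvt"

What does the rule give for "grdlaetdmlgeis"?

srdlaetdmlgeig

What's happening: swap the first and last characters.
On "grdlaetdmlgeis" that produces "srdlaetdmlgeig".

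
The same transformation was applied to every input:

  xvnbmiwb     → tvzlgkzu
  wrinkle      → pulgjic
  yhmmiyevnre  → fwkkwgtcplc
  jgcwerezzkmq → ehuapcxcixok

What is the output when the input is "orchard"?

Rule — swap each adjacent pair of characters (1↔2, 3↔4, ...), then shift every letter 2 places backward in the alphabet (wrapping around).
For "orchard", step one produces "rohcrad"; step two turns that into "pmfapyb".

pmfapyb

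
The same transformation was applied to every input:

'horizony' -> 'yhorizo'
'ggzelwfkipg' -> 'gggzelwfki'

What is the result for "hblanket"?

The pattern: move the last character to the front, then delete the last character.
Applying that to "hblanket" gives "thblank".
(Check on "ggzelwfkipg": → "gggzelwfkip" → "gggzelwfki" ✓)

thblank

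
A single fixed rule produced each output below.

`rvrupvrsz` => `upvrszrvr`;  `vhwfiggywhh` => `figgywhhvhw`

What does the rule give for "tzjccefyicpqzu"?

The rule is to move the first 3 characters to the end (rotate left by 3).
"tzjccefyicpqzu" → "ccefyicpqzutzj".

ccefyicpqzutzj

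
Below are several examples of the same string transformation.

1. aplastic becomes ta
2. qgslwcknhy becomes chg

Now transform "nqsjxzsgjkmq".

In each case the input is transformed by: move the first 3 characters to the end (rotate left by 3), then keep one character in every 3, starting at position 3 (positions 3rd, 6th, 9th, ...).
For "nqsjxzsgjkmq", step one produces "jxzsgjkmqnqs"; step two turns that into "zjqs".

zjqs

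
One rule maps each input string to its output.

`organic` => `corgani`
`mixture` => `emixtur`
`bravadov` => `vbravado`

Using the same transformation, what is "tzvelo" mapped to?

otzvel

Looking at the pairs, the operation is to move the last character to the front.
On "tzvelo" that produces "otzvel".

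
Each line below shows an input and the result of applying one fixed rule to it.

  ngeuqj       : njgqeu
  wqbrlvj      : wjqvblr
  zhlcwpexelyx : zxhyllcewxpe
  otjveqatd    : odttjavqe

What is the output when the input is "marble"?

mealrb

The pattern: take characters alternately from the front and the back (1st, last, 2nd, 2nd-last, ...).
For "marble" the result is "mealrb".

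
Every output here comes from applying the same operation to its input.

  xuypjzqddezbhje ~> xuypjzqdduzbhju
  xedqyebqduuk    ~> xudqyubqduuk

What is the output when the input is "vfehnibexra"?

vfuhnibuxra

Rule — replace every "e" with "u".
"vfehnibexra" → "vfuhnibuxra".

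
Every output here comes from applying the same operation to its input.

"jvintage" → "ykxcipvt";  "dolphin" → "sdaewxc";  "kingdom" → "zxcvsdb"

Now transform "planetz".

eapctio

Looking at the pairs, the operation is to shift every letter 11 places backward in the alphabet (wrapping around).
"planetz" → "eapctio".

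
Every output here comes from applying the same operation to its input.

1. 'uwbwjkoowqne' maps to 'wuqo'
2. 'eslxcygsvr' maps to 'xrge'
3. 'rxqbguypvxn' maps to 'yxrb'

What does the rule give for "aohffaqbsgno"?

qgfa

The rule is to keep one character in every 3, starting at position 1 (positions 1st, 4th, 7th, ...), then sort the characters into reverse alphabetical order.
Starting from "aohffaqbsgno": after the first operation, "afqg"; after the second, "qgfa".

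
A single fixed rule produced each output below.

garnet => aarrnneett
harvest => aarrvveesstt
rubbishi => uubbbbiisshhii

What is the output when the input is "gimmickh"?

iimmmmiicckkhh

The pattern: delete the first character, then double every character.
Starting from "gimmickh": after the first operation, "immickh"; after the second, "iimmmmiicckkhh".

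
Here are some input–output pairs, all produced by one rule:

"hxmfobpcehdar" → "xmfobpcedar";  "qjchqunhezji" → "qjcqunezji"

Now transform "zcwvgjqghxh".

Looking at the pairs, the operation is to remove every "h".
Applying that to "zcwvgjqghxh" gives "zcwvgjqgx".

zcwvgjqgx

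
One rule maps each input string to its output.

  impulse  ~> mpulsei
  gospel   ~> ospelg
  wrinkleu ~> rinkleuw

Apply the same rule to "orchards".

Looking at the pairs, the operation is to move the first character to the end.
"orchards" → "rchardso".

rchardso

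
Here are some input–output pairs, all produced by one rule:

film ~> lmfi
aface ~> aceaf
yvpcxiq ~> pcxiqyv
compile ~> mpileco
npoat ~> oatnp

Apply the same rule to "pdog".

What's happening: move the first 2 characters to the end (rotate left by 2).
On "pdog" that produces "ogpd".

ogpd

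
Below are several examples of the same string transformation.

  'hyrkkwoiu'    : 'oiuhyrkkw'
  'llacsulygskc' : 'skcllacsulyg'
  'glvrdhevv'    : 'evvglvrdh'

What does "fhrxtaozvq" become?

zvqfhrxtao

Each output is the input with this applied: move the last 3 characters to the front (rotate right by 3).
"fhrxtaozvq" → "zvqfhrxtao".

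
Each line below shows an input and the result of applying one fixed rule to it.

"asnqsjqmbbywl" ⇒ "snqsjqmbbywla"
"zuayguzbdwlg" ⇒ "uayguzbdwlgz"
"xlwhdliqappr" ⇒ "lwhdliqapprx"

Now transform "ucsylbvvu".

The rule is to move the first character to the end.
So "ucsylbvvu" becomes "csylbvvuu".

csylbvvuu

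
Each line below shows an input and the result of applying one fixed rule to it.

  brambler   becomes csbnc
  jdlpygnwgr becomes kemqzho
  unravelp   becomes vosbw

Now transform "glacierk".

hmbdj

Rule — shift every letter 1 place forward in the alphabet (wrapping around), then delete the last 3 characters.
So "glacierk" becomes "hmbdj".
(Check on "brambler": → "csbncmfs" → "csbnc" ✓)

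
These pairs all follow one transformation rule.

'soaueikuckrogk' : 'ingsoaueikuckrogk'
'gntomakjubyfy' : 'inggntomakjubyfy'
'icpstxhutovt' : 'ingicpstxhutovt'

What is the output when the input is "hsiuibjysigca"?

Each output is the input with this applied: prepend "ing".
"hsiuibjysigca" → "inghsiuibjysigca".

inghsiuibjysigca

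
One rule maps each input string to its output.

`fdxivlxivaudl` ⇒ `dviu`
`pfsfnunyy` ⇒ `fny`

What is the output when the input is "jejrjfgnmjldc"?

What's happening: keep one character in every 3, starting at position 2 (positions 2nd, 5th, 8th, ...).
"jejrjfgnmjldc" → "ejnl".

ejnl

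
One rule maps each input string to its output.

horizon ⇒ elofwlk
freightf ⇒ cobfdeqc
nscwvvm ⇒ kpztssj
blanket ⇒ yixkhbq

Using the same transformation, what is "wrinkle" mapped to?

tofkhib

The transformation: shift every letter 3 places backward in the alphabet (wrapping around).
"wrinkle" → "tofkhib".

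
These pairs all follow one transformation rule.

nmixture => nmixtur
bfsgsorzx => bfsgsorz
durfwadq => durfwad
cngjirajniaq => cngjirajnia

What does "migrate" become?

migrat

Each output is the input with this applied: delete the last character.
Doing the same to "migrate": "migrat".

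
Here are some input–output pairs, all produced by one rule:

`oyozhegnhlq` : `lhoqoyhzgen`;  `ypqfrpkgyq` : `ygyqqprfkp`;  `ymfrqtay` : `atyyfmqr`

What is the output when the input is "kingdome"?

mokenidg

The pattern: move the last 3 characters to the front (rotate right by 3), then swap each adjacent pair of characters (1↔2, 3↔4, ...).
"kingdome" → "omekingd" → "mokenidg".
(Check on "ymfrqtay": → "tayymfrq" → "atyyfmqr" ✓)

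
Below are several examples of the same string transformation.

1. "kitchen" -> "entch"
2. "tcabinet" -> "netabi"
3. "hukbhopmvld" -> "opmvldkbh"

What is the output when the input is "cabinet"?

etbin

The rule is to delete the first 2 characters, then move the first 3 characters to the end (rotate left by 3).
For "cabinet", step one produces "binet"; step two turns that into "etbin".
(Check on "kitchen": → "tchen" → "entch" ✓)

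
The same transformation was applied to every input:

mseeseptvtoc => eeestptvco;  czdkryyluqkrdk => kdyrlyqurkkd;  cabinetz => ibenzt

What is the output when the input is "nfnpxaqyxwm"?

pnaxyqwxm

Each output is the input with this applied: swap each adjacent pair of characters (1↔2, 3↔4, ...), then delete the first 2 characters.
Starting from "nfnpxaqyxwm": after the first operation, "fnpnaxyqwxm"; after the second, "pnaxyqwxm".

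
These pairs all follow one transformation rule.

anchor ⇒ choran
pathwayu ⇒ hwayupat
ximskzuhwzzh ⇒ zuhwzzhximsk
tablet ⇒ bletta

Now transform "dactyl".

In each case the input is transformed by: swap the front and back halves of the string, then move the last character to the front.
On "dactyl": the first step gives "tyldac", and the second then gives "ctylda".

ctylda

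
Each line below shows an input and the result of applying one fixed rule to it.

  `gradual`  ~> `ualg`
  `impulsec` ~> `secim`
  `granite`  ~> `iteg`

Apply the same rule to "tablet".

let

In each case the input is transformed by: move the last 3 characters to the front (rotate right by 3), then delete the last 3 characters.
For "tablet" the result is "let".
(Check on "gradual": → "ualgrad" → "ualg" ✓)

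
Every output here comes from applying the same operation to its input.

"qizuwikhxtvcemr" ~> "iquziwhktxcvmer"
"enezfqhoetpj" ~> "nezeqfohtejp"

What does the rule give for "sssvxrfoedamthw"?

Rule — swap each adjacent pair of characters (1↔2, 3↔4, ...).
So "sssvxrfoedamthw" becomes "ssvsrxofdemahtw".

ssvsrxofdemahtw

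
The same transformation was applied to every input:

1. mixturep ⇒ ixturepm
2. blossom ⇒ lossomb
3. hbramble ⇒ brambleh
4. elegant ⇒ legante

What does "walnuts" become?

The rule is to move the first character to the end.
On "walnuts" that produces "alnutsw".

alnutsw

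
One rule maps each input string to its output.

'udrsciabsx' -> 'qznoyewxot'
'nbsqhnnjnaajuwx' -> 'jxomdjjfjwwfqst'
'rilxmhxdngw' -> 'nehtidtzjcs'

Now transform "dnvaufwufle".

In each case the input is transformed by: shift every letter 4 places backward in the alphabet (wrapping around).
So "dnvaufwufle" becomes "zjrwqbsqbha".

zjrwqbsqbha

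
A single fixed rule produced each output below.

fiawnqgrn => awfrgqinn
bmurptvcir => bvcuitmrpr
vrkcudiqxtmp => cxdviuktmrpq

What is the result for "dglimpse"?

dsepgmil

The rule is to sort the characters into alphabetical order, then take characters alternately from the front and the back (1st, last, 2nd, 2nd-last, ...).
Applying both steps to "dglimpse": "degilmps", then "dsepgmil".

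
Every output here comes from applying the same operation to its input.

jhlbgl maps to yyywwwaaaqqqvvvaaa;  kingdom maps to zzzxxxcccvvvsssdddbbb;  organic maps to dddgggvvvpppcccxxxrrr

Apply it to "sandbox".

hhhpppcccsssqqqdddmmm

Looking at the pairs, the operation is to repeat every character 3 times, then shift every letter 11 places backward in the alphabet (wrapping around).
For "sandbox", step one produces "sssaaannndddbbboooxxx"; step two turns that into "hhhpppcccsssqqqdddmmm".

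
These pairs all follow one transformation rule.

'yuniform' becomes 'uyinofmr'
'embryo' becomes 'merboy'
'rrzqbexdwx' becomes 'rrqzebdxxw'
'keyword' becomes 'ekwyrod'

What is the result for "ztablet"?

tzbaelt

Looking at the pairs, the operation is to swap each adjacent pair of characters (1↔2, 3↔4, ...).
For "ztablet" the result is "tzbaelt".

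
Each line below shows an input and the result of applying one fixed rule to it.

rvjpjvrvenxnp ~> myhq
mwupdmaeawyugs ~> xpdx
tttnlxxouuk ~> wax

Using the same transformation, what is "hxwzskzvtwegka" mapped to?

Looking at the pairs, the operation is to shift every letter 3 places forward in the alphabet (wrapping around), then keep one character in every 3, starting at position 3 (positions 3rd, 6th, 9th, ...).
Applying both steps to "hxwzskzvtwegka": "kazcvncywzhjnd", then "znwj".

znwj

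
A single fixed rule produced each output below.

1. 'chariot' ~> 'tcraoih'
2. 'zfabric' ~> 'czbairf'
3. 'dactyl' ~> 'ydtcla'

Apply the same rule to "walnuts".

Each output is the input with this applied: swap each adjacent pair of characters (1↔2, 3↔4, ...), then swap the first and last characters.
Applying both steps to "walnuts": "awnltus", then "swnltua".

swnltua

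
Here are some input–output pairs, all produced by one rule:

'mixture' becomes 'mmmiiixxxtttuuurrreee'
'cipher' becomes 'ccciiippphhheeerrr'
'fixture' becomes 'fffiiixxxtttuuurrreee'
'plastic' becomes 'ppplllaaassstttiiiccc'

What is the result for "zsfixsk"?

The transformation: repeat every character 3 times.
"zsfixsk" → "zzzsssfffiiixxxssskkk".

zzzsssfffiiixxxssskkk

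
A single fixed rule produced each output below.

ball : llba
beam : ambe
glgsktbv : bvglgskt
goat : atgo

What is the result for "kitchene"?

The transformation: move the last 2 characters to the front (rotate right by 2).
Doing the same to "kitchene": "nekitche".

nekitche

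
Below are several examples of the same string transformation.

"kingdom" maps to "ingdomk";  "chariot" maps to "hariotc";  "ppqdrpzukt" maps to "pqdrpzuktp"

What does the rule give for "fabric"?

abricf

What's happening: move the first character to the end.
Applying that to "fabric" gives "abricf".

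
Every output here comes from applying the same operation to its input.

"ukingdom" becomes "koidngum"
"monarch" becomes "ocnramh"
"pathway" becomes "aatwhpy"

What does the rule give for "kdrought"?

Rule — take characters alternately from the front and the back (1st, last, 2nd, 2nd-last, ...), then move the first 2 characters to the end (rotate left by 2).
Working it through for "kdrought": intermediate "ktdhrgou", final "dhrgoukt".

dhrgoukt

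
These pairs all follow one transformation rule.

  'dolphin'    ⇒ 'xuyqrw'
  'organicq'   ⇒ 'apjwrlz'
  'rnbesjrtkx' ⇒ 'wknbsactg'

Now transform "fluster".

Rule — delete the first character, then shift every letter 9 places forward in the alphabet (wrapping around).
"fluster" → "luster" → "udbcna".
(Check on "dolphin": → "olphin" → "xuyqrw" ✓)

udbcna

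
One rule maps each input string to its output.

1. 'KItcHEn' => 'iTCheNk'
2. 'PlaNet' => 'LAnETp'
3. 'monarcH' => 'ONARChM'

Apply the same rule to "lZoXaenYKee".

Rule — move the first character to the end, then flip the case of every letter.
"lZoXaenYKee" → "zOxAENykEEL".

zOxAENykEEL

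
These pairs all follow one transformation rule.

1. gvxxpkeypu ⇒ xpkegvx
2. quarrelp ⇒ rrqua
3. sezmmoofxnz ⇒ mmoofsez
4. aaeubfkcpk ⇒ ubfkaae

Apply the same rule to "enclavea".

laenc

The transformation: delete the last 3 characters, then move the first 3 characters to the end (rotate left by 3).
On "enclavea": the first step gives "encla", and the second then gives "laenc".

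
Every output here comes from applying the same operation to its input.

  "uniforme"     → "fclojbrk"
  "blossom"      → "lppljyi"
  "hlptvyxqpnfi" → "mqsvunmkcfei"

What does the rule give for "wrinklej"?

fkhibgto

Rule — move the first 2 characters to the end (rotate left by 2), then shift every letter 3 places backward in the alphabet (wrapping around).
Working it through for "wrinklej": intermediate "inklejwr", final "fkhibgto".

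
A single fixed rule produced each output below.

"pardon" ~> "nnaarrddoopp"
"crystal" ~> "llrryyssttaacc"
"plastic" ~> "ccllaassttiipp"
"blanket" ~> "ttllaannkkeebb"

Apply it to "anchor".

rrnncchhooaa

Looking at the pairs, the operation is to swap the first and last characters, then double every character.
Working it through for "anchor": intermediate "rnchoa", final "rrnncchhooaa".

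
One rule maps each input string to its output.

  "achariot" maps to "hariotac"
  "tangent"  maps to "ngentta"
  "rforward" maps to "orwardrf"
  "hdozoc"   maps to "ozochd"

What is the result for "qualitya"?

alityaqu

In each case the input is transformed by: move the first 2 characters to the end (rotate left by 2).
Doing the same to "qualitya": "alityaqu".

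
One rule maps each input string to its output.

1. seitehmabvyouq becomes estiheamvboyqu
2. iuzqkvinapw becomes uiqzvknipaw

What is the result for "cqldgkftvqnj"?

qcdlkgtfqvjn

Each output is the input with this applied: swap each adjacent pair of characters (1↔2, 3↔4, ...).
"cqldgkftvqnj" → "qcdlkgtfqvjn".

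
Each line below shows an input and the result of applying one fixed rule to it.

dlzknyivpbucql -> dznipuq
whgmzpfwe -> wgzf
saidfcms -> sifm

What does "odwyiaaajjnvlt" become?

The pattern: delete the last character, then keep every other character starting from the first (positions 1st, 3rd, 5th, ...).
For "odwyiaaajjnvlt", step one produces "odwyiaaajjnvl"; step two turns that into "owiajnl".

owiajnl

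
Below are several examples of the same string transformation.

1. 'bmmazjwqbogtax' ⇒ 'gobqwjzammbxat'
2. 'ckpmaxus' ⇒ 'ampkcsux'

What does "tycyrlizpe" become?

The transformation: reverse the string, then move the first 3 characters to the end (rotate left by 3).
"tycyrlizpe" → "epzilrycyt" → "ilrycytepz".
(Check on "bmmazjwqbogtax": → "xatgobqwjzammb" → "gobqwjzammbxat" ✓)

ilrycytepz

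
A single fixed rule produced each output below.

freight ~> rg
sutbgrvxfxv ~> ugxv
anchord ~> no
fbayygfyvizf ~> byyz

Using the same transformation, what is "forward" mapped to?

oa

Looking at the pairs, the operation is to keep one character in every 3, starting at position 2 (positions 2nd, 5th, 8th, ...).
So "forward" becomes "oa".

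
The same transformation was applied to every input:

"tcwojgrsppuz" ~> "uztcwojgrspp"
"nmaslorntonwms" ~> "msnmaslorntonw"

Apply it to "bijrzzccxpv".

The transformation: move the last 2 characters to the front (rotate right by 2).
On "bijrzzccxpv" that produces "pvbijrzzccx".

pvbijrzzccx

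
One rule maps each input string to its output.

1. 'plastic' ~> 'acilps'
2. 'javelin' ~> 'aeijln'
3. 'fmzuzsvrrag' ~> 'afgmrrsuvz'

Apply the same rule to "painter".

aeinpr

What's happening: sort the characters into alphabetical order, then delete the last character.
On "painter": the first step gives "aeinprt", and the second then gives "aeinpr".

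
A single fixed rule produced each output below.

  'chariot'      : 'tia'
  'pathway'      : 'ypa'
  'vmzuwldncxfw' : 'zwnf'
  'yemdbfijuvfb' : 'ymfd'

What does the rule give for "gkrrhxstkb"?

xrkb

The transformation: sort the characters into reverse alphabetical order, then keep one character in every 3, starting at position 1 (positions 1st, 4th, 7th, ...).
Applying both steps to "gkrrhxstkb": "xtsrrkkhgb", then "xrkb".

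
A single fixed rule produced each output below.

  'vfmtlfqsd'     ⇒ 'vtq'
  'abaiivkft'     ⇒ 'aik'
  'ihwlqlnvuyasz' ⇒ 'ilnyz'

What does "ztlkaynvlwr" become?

What's happening: keep one character in every 3, starting at position 1 (positions 1st, 4th, 7th, ...).
For "ztlkaynvlwr" the result is "zknw".

zknw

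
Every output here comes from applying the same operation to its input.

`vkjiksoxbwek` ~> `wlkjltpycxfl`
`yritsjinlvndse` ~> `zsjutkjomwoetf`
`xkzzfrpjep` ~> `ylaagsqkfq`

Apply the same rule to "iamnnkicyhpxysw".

In each case the input is transformed by: shift every letter 1 place forward in the alphabet (wrapping around).
"iamnnkicyhpxysw" → "jbnooljdziqyztx".

jbnooljdziqyztx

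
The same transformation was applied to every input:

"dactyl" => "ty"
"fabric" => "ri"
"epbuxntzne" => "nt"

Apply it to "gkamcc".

Each output is the input with this applied: swap the front and back halves of the string, then keep only the first 2 characters.
On "gkamcc" that produces "mc".

mc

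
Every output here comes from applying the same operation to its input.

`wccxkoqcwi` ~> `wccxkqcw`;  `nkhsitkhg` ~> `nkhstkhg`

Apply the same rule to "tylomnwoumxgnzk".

Looking at the pairs, the operation is to remove every vowel.
So "tylomnwoumxgnzk" becomes "tylmnwmxgnzk".

tylmnwmxgnzk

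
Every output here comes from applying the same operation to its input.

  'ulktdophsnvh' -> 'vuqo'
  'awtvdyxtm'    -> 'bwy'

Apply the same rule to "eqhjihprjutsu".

What's happening: shift every letter 1 place forward in the alphabet (wrapping around), then keep one character in every 3, starting at position 1 (positions 1st, 4th, 7th, ...).
"eqhjihprjutsu" → "frikjiqskvutv" → "fkqvv".
(Check on "ulktdophsnvh": → "vmluepqitowi" → "vuqo" ✓)

fkqvv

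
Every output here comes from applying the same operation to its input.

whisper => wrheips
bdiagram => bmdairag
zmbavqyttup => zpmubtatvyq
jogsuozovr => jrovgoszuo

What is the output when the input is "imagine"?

What's happening: take characters alternately from the front and the back (1st, last, 2nd, 2nd-last, ...).
For "imagine" the result is "iemnaig".

iemnaig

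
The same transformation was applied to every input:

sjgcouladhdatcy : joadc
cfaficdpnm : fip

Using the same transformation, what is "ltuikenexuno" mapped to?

In each case the input is transformed by: keep one character in every 3, starting at position 2 (positions 2nd, 5th, 8th, ...).
Doing the same to "ltuikenexuno": "tken".

tken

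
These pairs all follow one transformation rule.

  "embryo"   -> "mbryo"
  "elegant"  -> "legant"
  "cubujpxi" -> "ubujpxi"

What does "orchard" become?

Each output is the input with this applied: delete the first character.
So "orchard" becomes "rchard".

rchard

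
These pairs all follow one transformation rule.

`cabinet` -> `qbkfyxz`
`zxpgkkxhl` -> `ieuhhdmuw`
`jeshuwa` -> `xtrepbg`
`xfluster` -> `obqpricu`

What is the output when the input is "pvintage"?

The rule is to shift every letter 3 places backward in the alphabet (wrapping around), then reverse the string.
On "pvintage": the first step gives "msfkqxdb", and the second then gives "bdxqkfsm".

bdxqkfsm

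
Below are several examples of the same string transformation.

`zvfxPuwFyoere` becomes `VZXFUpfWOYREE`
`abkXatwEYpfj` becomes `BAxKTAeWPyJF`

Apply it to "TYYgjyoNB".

In each case the input is transformed by: flip the case of every letter, then swap each adjacent pair of characters (1↔2, 3↔4, ...).
Working it through for "TYYgjyoNB": intermediate "tyyGJYOnb", final "ytGyYJnOb".

ytGyYJnOb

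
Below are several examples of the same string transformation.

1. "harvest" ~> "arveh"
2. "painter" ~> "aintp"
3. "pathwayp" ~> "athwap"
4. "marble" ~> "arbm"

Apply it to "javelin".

avelj

The pattern: delete the last 2 characters, then move the first character to the end.
For "javelin", step one produces "javel"; step two turns that into "avelj".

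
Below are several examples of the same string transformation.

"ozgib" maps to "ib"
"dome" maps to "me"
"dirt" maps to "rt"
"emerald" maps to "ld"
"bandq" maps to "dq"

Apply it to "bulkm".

In each case the input is transformed by: keep only the last 2 characters.
For "bulkm" the result is "km".

km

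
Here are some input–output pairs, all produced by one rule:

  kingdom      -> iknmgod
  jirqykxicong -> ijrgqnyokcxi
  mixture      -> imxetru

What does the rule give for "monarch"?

Each output is the input with this applied: move the first character to the end, then take characters alternately from the front and the back (1st, last, 2nd, 2nd-last, ...).
On "monarch": the first step gives "onarchm", and the second then gives "omnhacr".

omnhacr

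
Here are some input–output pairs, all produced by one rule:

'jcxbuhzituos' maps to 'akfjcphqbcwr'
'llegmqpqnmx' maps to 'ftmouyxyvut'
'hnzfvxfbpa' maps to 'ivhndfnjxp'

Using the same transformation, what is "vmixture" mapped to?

The pattern: swap the first and last characters, then shift every letter 8 places forward in the alphabet (wrapping around).
"vmixture" → "emixturv" → "muqfbczd".

muqfbczd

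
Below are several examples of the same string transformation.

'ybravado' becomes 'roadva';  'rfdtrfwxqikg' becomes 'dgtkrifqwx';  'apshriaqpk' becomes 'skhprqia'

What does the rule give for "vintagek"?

nkteag

Rule — delete the first 2 characters, then take characters alternately from the front and the back (1st, last, 2nd, 2nd-last, ...).
Working it through for "vintagek": intermediate "ntagek", final "nkteag".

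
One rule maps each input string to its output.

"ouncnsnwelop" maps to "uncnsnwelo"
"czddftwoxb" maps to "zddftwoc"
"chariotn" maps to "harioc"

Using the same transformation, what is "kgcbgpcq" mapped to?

The transformation: delete the last 2 characters, then move the first character to the end.
Starting from "kgcbgpcq": after the first operation, "kgcbgp"; after the second, "gcbgpk".

gcbgpk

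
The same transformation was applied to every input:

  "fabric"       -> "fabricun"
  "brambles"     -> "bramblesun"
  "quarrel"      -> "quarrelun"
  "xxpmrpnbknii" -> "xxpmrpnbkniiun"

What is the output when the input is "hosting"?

The pattern: append "un".
Applying that to "hosting" gives "hostingun".

hostingun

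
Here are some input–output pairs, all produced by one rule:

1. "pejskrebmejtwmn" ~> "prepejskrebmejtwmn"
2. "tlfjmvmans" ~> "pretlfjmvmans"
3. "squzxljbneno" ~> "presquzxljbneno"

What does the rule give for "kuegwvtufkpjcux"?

In each case the input is transformed by: prepend "pre".
On "kuegwvtufkpjcux" that produces "prekuegwvtufkpjcux".

prekuegwvtufkpjcux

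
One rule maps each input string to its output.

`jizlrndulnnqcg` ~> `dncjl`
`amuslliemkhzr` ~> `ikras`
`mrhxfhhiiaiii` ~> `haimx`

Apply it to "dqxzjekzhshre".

ksedz

The transformation: keep one character in every 3, starting at position 1 (positions 1st, 4th, 7th, ...), then move the last 3 characters to the front (rotate right by 3).
Starting from "dqxzjekzhshre": after the first operation, "dzkse"; after the second, "ksedz".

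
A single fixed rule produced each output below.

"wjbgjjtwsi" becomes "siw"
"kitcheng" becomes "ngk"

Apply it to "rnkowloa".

oar

Looking at the pairs, the operation is to move the first character to the end, then keep only the last 3 characters.
"rnkowloa" → "nkowloar" → "oar".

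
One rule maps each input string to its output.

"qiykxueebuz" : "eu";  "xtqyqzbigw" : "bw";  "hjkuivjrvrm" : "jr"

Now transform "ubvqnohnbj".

In each case the input is transformed by: keep one character in every 3, starting at position 1 (positions 1st, 4th, 7th, ...), then keep only the last 2 characters.
On "ubvqnohnbj" that produces "hj".
(Check on "hjkuivjrvrm": → "hujr" → "jr" ✓)

hj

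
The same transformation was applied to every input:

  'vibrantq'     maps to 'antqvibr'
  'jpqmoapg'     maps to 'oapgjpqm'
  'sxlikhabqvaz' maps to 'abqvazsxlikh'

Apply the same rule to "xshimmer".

mmerxshi

Each output is the input with this applied: swap the front and back halves of the string.
Applying that to "xshimmer" gives "mmerxshi".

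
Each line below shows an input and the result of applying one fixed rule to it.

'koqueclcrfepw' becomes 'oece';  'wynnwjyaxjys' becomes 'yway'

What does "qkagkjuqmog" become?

What's happening: keep one character in every 3, starting at position 2 (positions 2nd, 5th, 8th, ...).
For "qkagkjuqmog" the result is "kkqg".

kkqg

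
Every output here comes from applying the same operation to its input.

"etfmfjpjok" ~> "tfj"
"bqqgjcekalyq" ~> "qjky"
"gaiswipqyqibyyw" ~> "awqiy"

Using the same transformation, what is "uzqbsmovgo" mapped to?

What's happening: keep one character in every 3, starting at position 2 (positions 2nd, 5th, 8th, ...).
On "uzqbsmovgo" that produces "zsv".

zsv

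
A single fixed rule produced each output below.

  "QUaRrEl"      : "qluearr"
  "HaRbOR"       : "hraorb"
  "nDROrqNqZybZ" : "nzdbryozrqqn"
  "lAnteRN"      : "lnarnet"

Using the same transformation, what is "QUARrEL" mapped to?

Each output is the input with this applied: take characters alternately from the front and the back (1st, last, 2nd, 2nd-last, ...), then convert every letter to lowercase.
So "QUARrEL" becomes "qluearr".
(Check on "HaRbOR": → "HRaORb" → "hraorb" ✓)

qluearr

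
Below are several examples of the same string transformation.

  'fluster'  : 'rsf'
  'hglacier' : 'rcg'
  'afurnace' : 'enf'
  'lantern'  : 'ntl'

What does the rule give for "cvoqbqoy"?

ybv

The transformation: reverse the string, then keep one character in every 3, starting at position 1 (positions 1st, 4th, 7th, ...).
For "cvoqbqoy", step one produces "yoqbqovc"; step two turns that into "ybv".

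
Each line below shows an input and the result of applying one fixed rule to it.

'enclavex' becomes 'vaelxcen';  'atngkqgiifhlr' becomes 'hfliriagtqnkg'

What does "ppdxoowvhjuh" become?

The rule is to move the last 3 characters to the front (rotate right by 3), then take characters alternately from the front and the back (1st, last, 2nd, 2nd-last, ...).
Working it through for "ppdxoowvhjuh": intermediate "juhppdxoowvh", final "jhuvhwpopodx".

jhuvhwpopodx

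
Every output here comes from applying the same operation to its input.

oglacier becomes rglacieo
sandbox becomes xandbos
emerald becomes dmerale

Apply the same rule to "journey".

yournej

The transformation: swap the first and last characters.
On "journey" that produces "yournej".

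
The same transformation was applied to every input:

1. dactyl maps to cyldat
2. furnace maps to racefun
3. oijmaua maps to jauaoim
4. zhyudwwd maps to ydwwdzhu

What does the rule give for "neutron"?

uronnet

The rule is to move the first 3 characters to the end (rotate left by 3), then swap the first and last characters.
On "neutron": the first step gives "tronneu", and the second then gives "uronnet".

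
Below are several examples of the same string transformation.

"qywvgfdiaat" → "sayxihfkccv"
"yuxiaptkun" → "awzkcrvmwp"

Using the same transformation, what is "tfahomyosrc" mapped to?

vhcjqoaqute

In each case the input is transformed by: shift every letter 2 places forward in the alphabet (wrapping around).
So "tfahomyosrc" becomes "vhcjqoaqute".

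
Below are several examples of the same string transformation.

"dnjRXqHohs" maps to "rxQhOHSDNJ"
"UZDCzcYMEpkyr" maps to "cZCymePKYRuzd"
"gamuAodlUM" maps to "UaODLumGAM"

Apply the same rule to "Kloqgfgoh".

QGFGOHkLO

Looking at the pairs, the operation is to move the first 3 characters to the end (rotate left by 3), then flip the case of every letter.
On "Kloqgfgoh" that produces "QGFGOHkLO".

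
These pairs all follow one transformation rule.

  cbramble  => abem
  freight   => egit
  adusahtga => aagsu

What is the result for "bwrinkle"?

The rule is to sort the characters into alphabetical order, then keep every other character starting from the first (positions 1st, 3rd, 5th, ...).
Working it through for "bwrinkle": intermediate "beiklnrw", final "bilr".

bilr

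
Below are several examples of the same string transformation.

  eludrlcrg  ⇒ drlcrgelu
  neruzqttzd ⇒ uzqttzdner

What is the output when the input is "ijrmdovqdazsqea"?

The transformation: move the first 3 characters to the end (rotate left by 3).
So "ijrmdovqdazsqea" becomes "mdovqdazsqeaijr".

mdovqdazsqeaijr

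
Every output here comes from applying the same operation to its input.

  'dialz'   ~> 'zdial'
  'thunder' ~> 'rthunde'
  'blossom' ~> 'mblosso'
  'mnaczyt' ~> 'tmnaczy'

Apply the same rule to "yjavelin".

nyjaveli

Rule — move the last character to the front.
Doing the same to "yjavelin": "nyjaveli".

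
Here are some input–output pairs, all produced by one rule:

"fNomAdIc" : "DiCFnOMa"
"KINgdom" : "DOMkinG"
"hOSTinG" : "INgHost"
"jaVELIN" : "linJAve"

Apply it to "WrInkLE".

The pattern: move the last 3 characters to the front (rotate right by 3), then flip the case of every letter.
Starting from "WrInkLE": after the first operation, "kLEWrIn"; after the second, "KlewRiN".

KlewRiN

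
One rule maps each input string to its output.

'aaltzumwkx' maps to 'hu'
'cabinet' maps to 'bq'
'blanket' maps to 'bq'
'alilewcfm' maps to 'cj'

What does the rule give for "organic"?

The rule is to shift every letter 3 places backward in the alphabet (wrapping around), then keep only the last 2 characters.
On "organic": the first step gives "lodxkfz", and the second then gives "fz".
(Check on "cabinet": → "zxyfkbq" → "bq" ✓)

fz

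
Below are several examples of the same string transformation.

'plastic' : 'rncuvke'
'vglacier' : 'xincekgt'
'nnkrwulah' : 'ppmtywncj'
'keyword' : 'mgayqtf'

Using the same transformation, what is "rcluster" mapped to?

tenwuvgt

What's happening: shift every letter 2 places forward in the alphabet (wrapping around).
Doing the same to "rcluster": "tenwuvgt".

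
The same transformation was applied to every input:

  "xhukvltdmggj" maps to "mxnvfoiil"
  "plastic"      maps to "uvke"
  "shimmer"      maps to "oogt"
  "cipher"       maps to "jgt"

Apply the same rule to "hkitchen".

Rule — shift every letter 2 places forward in the alphabet (wrapping around), then delete the first 3 characters.
On "hkitchen" that produces "vejgp".

vejgp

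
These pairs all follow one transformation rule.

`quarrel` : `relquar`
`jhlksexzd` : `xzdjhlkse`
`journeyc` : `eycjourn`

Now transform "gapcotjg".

tjggapco

The transformation: move the last 3 characters to the front (rotate right by 3).
"gapcotjg" → "tjggapco".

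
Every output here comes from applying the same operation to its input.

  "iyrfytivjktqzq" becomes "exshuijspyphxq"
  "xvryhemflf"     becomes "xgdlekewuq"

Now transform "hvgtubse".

The rule is to move the first 3 characters to the end (rotate left by 3), then shift every letter 1 place backward in the alphabet (wrapping around).
Starting from "hvgtubse": after the first operation, "tubsehvg"; after the second, "stardguf".

stardguf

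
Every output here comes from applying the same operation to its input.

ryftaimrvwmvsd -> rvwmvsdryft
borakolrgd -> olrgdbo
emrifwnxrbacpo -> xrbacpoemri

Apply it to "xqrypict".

Looking at the pairs, the operation is to swap the front and back halves of the string, then delete the last 3 characters.
"xqrypict" → "pictx".

pictx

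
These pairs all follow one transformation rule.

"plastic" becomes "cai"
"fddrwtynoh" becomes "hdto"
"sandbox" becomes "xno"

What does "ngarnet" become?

tae

In each case the input is transformed by: move the last character to the front, then keep one character in every 3, starting at position 1 (positions 1st, 4th, 7th, ...).
For "ngarnet" the result is "tae".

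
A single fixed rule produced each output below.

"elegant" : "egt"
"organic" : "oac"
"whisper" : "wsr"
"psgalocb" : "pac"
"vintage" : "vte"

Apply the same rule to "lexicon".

The pattern: keep one character in every 3, starting at position 1 (positions 1st, 4th, 7th, ...).
On "lexicon" that produces "lin".

lin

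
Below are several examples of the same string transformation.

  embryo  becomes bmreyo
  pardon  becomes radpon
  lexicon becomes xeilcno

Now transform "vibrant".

The pattern: move the first 2 characters to the end (rotate left by 2), then take characters alternately from the front and the back (1st, last, 2nd, 2nd-last, ...).
Applying both steps to "vibrant": "brantvi", then "birvatn".

birvatn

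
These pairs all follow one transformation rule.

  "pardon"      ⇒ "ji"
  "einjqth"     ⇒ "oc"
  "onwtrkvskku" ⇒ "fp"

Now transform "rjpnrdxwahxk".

In each case the input is transformed by: shift every letter 5 places backward in the alphabet (wrapping around), then keep only the last 2 characters.
Working it through for "rjpnrdxwahxk": intermediate "mekimysrvcsf", final "sf".

sf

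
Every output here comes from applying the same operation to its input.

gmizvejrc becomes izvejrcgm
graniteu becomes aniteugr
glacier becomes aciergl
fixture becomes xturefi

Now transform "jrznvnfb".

znvnfbjr

The pattern: move the first 2 characters to the end (rotate left by 2).
On "jrznvnfb" that produces "znvnfbjr".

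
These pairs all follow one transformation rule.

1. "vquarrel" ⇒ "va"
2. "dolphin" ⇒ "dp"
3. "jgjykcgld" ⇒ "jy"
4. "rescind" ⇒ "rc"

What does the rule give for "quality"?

ql

Rule — keep one character in every 3, starting at position 1 (positions 1st, 4th, 7th, ...), then delete the last character.
On "quality" that produces "ql".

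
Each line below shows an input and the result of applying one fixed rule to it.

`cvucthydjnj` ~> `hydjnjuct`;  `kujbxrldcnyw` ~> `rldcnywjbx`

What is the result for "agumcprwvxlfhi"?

prwvxlfhiumc

What's happening: delete the first 2 characters, then move the first 3 characters to the end (rotate left by 3).
Starting from "agumcprwvxlfhi": after the first operation, "umcprwvxlfhi"; after the second, "prwvxlfhiumc".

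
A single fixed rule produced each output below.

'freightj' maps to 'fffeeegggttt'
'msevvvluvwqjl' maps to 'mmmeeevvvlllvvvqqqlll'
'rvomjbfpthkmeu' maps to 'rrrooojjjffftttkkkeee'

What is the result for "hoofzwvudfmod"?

What's happening: keep every other character starting from the first (positions 1st, 3rd, 5th, ...), then repeat every character 3 times.
So "hoofzwvudfmod" becomes "hhhooozzzvvvdddmmmddd".

hhhooozzzvvvdddmmmddd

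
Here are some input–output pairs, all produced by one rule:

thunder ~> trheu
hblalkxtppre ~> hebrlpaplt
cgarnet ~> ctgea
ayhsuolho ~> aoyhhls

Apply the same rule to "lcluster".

lrcelt

The rule is to take characters alternately from the front and the back (1st, last, 2nd, 2nd-last, ...), then delete the last 2 characters.
On "lcluster": the first step gives "lrceltus", and the second then gives "lrcelt".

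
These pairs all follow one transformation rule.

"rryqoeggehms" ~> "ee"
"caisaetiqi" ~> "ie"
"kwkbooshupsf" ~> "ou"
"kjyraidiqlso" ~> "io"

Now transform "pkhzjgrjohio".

Looking at the pairs, the operation is to keep one character in every 3, starting at position 3 (positions 3rd, 6th, 9th, ...), then keep only the vowels.
On "pkhzjgrjohio": the first step gives "hgoo", and the second then gives "oo".
(Check on "kwkbooshupsf": → "kouf" → "ou" ✓)

oo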